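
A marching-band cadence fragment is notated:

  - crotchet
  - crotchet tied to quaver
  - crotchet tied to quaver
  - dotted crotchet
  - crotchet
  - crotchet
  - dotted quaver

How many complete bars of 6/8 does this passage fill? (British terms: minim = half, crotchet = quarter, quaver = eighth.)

One bar of 6/8 = 12 sixteenth notes.
Convert each value to sixteenth notes: crotchet = 4; crotchet tied to quaver (crotchet + quaver) = 6; crotchet tied to quaver (crotchet + quaver) = 6; dotted crotchet = 6; crotchet = 4; crotchet = 4; dotted quaver = 3.
Total: 4 + 6 + 6 + 6 + 4 + 4 + 3 = 33.
33 ÷ 12 = 2 complete bars with 9 left over.

2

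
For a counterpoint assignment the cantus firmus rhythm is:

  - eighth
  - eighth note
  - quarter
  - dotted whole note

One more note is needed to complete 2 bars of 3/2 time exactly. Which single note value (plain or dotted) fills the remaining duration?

whole note

2 bars of 3/2 = 24 eighth notes.
Convert each value to eighth notes: eighth = 1; eighth note = 1; quarter = 2; dotted whole note = 12.
Altogether 1 + 1 + 2 + 12 = 16.
Remaining: 24 − 16 = 8 eighth notes, which is a whole note.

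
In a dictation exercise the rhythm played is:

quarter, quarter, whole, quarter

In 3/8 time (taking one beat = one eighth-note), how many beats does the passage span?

14

One eighth-note beat = 2 sixteenth notes.
Express everything in sixteenth notes: quarter = 4; quarter = 4; whole = 16; quarter = 4.
Altogether 4 + 4 + 16 + 4 = 28.
28 ÷ 2 = 14 beats.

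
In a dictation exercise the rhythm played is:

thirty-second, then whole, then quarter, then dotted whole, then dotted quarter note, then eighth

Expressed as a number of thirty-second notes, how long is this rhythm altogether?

In thirty-second notes: thirty-second = 1; whole = 32; quarter = 8; dotted whole = 48; dotted quarter note = 12; eighth = 4.
Sum: 1 + 32 + 8 + 48 + 12 + 4 = 105 thirty-second notes.

105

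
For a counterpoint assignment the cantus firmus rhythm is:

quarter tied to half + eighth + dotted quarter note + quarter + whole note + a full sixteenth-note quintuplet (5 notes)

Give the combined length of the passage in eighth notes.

Convert each value to eighth notes: quarter tied to half (quarter + half) = 6; eighth = 1; dotted quarter note = 3; quarter = 2; whole note = 8; a full sixteenth-note quintuplet (5 notes) (five quintuplet sixteenths span one quarter) = 2.
Altogether 6 + 1 + 3 + 2 + 8 + 2 = 22 eighth notes.

22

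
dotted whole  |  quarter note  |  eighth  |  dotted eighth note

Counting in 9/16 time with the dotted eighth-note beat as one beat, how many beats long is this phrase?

11

One dotted eighth-note beat = 3 sixteenth notes.
Working in sixteenth notes: dotted whole = 24; quarter note = 4; eighth = 2; dotted eighth note = 3.
Altogether 24 + 4 + 2 + 3 = 33.
33 ÷ 3 = 11 beats.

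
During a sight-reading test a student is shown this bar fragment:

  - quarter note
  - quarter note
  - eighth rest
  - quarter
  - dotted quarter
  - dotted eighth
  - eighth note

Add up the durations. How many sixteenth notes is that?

In sixteenth notes: quarter note = 4; quarter note = 4; eighth rest = 2; quarter = 4; dotted quarter = 6; dotted eighth = 3; eighth note = 2.
Altogether 4 + 4 + 2 + 4 + 6 + 3 + 2 = 25 sixteenth notes.

25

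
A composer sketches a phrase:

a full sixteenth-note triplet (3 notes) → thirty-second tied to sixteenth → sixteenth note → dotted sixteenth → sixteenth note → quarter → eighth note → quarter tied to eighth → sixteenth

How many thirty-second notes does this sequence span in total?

In thirty-second notes: a full sixteenth-note triplet (3 notes) (three triplet sixteenths span one eighth) = 4; thirty-second tied to sixteenth (thirty-second + sixteenth) = 3; sixteenth note = 2; dotted sixteenth = 3; sixteenth note = 2; quarter = 8; eighth note = 4; quarter tied to eighth (quarter + eighth) = 12; sixteenth = 2.
Sum: 4 + 3 + 2 + 3 + 2 + 8 + 4 + 12 + 2 = 40 thirty-second notes.

40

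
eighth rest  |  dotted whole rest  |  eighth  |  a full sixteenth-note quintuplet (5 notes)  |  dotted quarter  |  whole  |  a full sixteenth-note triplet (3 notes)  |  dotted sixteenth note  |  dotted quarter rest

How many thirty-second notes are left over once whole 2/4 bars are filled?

One bar of 2/4 = 16 thirty-second notes.
In thirty-second notes: eighth rest = 4; dotted whole rest = 48; eighth = 4; a full sixteenth-note quintuplet (5 notes) (five quintuplet sixteenths span one quarter) = 8; dotted quarter = 12; whole = 32; a full sixteenth-note triplet (3 notes) (three triplet sixteenths span one eighth) = 4; dotted sixteenth note = 3; dotted quarter rest = 12.
Sum: 4 + 48 + 4 + 8 + 12 + 32 + 4 + 3 + 12 = 127.
127 ÷ 16 = 7 complete bars with 15 thirty-second notes remaining.

15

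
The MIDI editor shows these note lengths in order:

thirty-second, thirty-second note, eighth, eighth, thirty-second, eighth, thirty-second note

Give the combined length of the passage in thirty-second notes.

16

Convert each value to thirty-second notes: thirty-second = 1; thirty-second note = 1; eighth = 4; eighth = 4; thirty-second = 1; eighth = 4; thirty-second note = 1.
Sum: 1 + 1 + 4 + 4 + 1 + 4 + 1 = 16 thirty-second notes.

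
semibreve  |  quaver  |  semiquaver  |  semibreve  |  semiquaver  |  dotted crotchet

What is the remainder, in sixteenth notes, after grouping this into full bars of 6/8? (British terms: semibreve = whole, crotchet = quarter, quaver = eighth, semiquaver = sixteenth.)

One bar of 6/8 = 12 sixteenth notes.
Express everything in sixteenth notes: semibreve = 16; quaver = 2; semiquaver = 1; semibreve = 16; semiquaver = 1; dotted crotchet = 6.
Altogether 16 + 2 + 1 + 16 + 1 + 6 = 42.
42 ÷ 12 = 3 complete bars with 6 sixteenth notes remaining.

6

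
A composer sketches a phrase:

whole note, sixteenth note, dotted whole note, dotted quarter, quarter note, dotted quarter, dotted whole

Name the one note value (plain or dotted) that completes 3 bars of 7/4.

3 bars of 7/4 = 84 sixteenth notes.
In sixteenth notes: whole note = 16; sixteenth note = 1; dotted whole note = 24; dotted quarter = 6; quarter note = 4; dotted quarter = 6; dotted whole = 24.
Altogether 16 + 1 + 24 + 6 + 4 + 6 + 24 = 81.
Remaining: 84 − 81 = 3 sixteenth notes, which is a dotted eighth note.

dotted eighth note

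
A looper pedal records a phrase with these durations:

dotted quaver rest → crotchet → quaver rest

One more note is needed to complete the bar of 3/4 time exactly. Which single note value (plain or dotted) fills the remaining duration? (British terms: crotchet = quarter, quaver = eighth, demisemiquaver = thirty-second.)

The bar of 3/4 = 12 sixteenth notes.
Convert each value to sixteenth notes: dotted quaver rest = 3; crotchet = 4; quaver rest = 2.
Adding: 3 + 4 + 2 = 9.
Remaining: 12 − 9 = 3 sixteenth notes, which is a dotted eighth note.

dotted eighth note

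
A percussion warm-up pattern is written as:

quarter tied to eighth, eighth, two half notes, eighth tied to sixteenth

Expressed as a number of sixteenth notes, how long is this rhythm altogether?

Working in sixteenth notes: quarter tied to eighth (quarter + eighth) = 6; eighth = 2; half note = 8; half note = 8; eighth tied to sixteenth (eighth + sixteenth) = 3.
Total: 6 + 2 + 8 + 8 + 3 = 27 sixteenth notes.

27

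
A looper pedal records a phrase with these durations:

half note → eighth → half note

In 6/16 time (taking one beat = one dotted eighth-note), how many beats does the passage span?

One dotted eighth-note beat = 3 sixteenth notes.
Convert each value to sixteenth notes: half note = 8; eighth = 2; half note = 8.
Altogether 8 + 2 + 8 = 18.
18 ÷ 3 = 6 beats.

6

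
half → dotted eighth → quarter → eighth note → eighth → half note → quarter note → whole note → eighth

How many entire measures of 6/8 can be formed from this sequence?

4

One bar of 6/8 = 12 sixteenth notes.
Working in sixteenth notes: half = 8; dotted eighth = 3; quarter = 4; eighth note = 2; eighth = 2; half note = 8; quarter note = 4; whole note = 16; eighth = 2.
Altogether 8 + 3 + 4 + 2 + 2 + 8 + 4 + 16 + 2 = 49.
49 ÷ 12 = 4 complete bars with 1 left over.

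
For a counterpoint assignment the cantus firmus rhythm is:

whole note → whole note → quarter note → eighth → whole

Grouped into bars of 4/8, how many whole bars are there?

6

One bar of 4/8 = 4 eighth notes.
Working in eighth notes: whole note = 8; whole note = 8; quarter note = 2; eighth = 1; whole = 8.
Adding: 8 + 8 + 2 + 1 + 8 = 27.
27 ÷ 4 = 6 complete bars with 3 left over.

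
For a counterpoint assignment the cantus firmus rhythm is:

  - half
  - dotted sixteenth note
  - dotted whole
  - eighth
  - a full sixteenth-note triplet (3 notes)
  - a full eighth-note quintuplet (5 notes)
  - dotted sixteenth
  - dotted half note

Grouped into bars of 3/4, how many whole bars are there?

4

One bar of 3/4 = 24 thirty-second notes.
Express everything in thirty-second notes: half = 16; dotted sixteenth note = 3; dotted whole = 48; eighth = 4; a full sixteenth-note triplet (3 notes) (three triplet sixteenths span one eighth) = 4; a full eighth-note quintuplet (5 notes) (five quintuplet eighths span one half) = 16; dotted sixteenth = 3; dotted half note = 24.
Sum: 16 + 3 + 48 + 4 + 4 + 16 + 3 + 24 = 118.
118 ÷ 24 = 4 complete bars with 22 left over.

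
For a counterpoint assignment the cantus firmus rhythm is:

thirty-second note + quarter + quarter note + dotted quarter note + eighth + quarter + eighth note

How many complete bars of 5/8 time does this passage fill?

2

One bar of 5/8 = 20 thirty-second notes.
Express everything in thirty-second notes: thirty-second note = 1; quarter = 8; quarter note = 8; dotted quarter note = 12; eighth = 4; quarter = 8; eighth note = 4.
Adding: 1 + 8 + 8 + 12 + 4 + 8 + 4 = 45.
45 ÷ 20 = 2 complete bars with 5 left over.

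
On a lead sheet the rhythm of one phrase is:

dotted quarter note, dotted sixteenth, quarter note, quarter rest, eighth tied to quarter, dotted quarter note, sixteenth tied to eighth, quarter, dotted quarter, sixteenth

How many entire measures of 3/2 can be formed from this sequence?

One bar of 3/2 = 48 thirty-second notes.
Each duration in thirty-second notes: dotted quarter note = 12; dotted sixteenth = 3; quarter note = 8; quarter rest = 8; eighth tied to quarter (eighth + quarter) = 12; dotted quarter note = 12; sixteenth tied to eighth (sixteenth + eighth) = 6; quarter = 8; dotted quarter = 12; sixteenth = 2.
Altogether 12 + 3 + 8 + 8 + 12 + 12 + 6 + 8 + 12 + 2 = 83.
83 ÷ 48 = 1 complete bar with 35 left over.

1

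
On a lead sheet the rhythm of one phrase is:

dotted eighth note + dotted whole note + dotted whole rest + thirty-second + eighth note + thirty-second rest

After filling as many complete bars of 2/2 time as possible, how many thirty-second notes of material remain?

One bar of 2/2 = 32 thirty-second notes.
Convert each value to thirty-second notes: dotted eighth note = 6; dotted whole note = 48; dotted whole rest = 48; thirty-second = 1; eighth note = 4; thirty-second rest = 1.
Sum: 6 + 48 + 48 + 1 + 4 + 1 = 108.
108 ÷ 32 = 3 complete bars with 12 thirty-second notes remaining.

12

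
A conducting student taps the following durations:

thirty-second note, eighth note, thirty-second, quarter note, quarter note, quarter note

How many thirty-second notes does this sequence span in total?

30

Each duration in thirty-second notes: thirty-second note = 1; eighth note = 4; thirty-second = 1; quarter note = 8; quarter note = 8; quarter note = 8.
Sum: 1 + 4 + 1 + 8 + 8 + 8 = 30 thirty-second notes.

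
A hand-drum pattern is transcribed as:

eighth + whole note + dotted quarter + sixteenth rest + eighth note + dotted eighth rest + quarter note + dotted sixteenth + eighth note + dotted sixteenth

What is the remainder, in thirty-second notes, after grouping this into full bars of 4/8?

One bar of 4/8 = 16 thirty-second notes.
Working in thirty-second notes: eighth = 4; whole note = 32; dotted quarter = 12; sixteenth rest = 2; eighth note = 4; dotted eighth rest = 6; quarter note = 8; dotted sixteenth = 3; eighth note = 4; dotted sixteenth = 3.
Adding: 4 + 32 + 12 + 2 + 4 + 6 + 8 + 3 + 4 + 3 = 78.
78 ÷ 16 = 4 complete bars with 14 thirty-second notes remaining.

14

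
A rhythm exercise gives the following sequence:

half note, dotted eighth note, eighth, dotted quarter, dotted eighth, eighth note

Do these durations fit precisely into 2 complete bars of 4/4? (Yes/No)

One bar of 4/4 = 16 sixteenth notes, so 2 bars = 32.
Express everything in sixteenth notes: half note = 8; dotted eighth note = 3; eighth = 2; dotted quarter = 6; dotted eighth = 3; eighth note = 2.
Altogether 8 + 3 + 2 + 6 + 3 + 2 = 24.
24 falls short of 32, so the answer is No.

No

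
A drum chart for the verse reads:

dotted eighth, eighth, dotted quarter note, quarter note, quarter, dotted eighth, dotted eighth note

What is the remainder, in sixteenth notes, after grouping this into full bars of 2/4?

1

One bar of 2/4 = 8 sixteenth notes.
Working in sixteenth notes: dotted eighth = 3; eighth = 2; dotted quarter note = 6; quarter note = 4; quarter = 4; dotted eighth = 3; dotted eighth note = 3.
Adding: 3 + 2 + 6 + 4 + 4 + 3 + 3 = 25.
25 ÷ 8 = 3 complete bars with 1 sixteenth note remaining.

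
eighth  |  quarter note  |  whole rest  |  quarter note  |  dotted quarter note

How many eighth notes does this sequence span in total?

16

In eighth notes: eighth = 1; quarter note = 2; whole rest = 8; quarter note = 2; dotted quarter note = 3.
Altogether 1 + 2 + 8 + 2 + 3 = 16 eighth notes.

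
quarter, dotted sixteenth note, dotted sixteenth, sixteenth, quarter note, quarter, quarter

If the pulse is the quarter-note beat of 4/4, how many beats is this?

5

One quarter-note beat = 8 thirty-second notes.
Convert each value to thirty-second notes: quarter = 8; dotted sixteenth note = 3; dotted sixteenth = 3; sixteenth = 2; quarter note = 8; quarter = 8; quarter = 8.
Adding: 8 + 3 + 3 + 2 + 8 + 8 + 8 = 40.
40 ÷ 8 = 5 beats.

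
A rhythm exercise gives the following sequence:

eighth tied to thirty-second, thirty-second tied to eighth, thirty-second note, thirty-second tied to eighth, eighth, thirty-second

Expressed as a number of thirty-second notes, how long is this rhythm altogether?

21

Express everything in thirty-second notes: eighth tied to thirty-second (eighth + thirty-second) = 5; thirty-second tied to eighth (thirty-second + eighth) = 5; thirty-second note = 1; thirty-second tied to eighth (thirty-second + eighth) = 5; eighth = 4; thirty-second = 1.
Total: 5 + 5 + 1 + 5 + 4 + 1 = 21 thirty-second notes.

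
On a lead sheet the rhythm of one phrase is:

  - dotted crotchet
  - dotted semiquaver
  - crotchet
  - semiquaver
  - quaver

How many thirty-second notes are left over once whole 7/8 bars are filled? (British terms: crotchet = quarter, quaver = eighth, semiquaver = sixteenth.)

1

One bar of 7/8 = 28 thirty-second notes.
In thirty-second notes: dotted crotchet = 12; dotted semiquaver = 3; crotchet = 8; semiquaver = 2; quaver = 4.
Altogether 12 + 3 + 8 + 2 + 4 = 29.
29 ÷ 28 = 1 complete bar with 1 thirty-second note remaining.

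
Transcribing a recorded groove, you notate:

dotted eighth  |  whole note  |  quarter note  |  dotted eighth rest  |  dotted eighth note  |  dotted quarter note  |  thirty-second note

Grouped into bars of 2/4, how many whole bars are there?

One bar of 2/4 = 16 thirty-second notes.
Each duration in thirty-second notes: dotted eighth = 6; whole note = 32; quarter note = 8; dotted eighth rest = 6; dotted eighth note = 6; dotted quarter note = 12; thirty-second note = 1.
Adding: 6 + 32 + 8 + 6 + 6 + 12 + 1 = 71.
71 ÷ 16 = 4 complete bars with 7 left over.

4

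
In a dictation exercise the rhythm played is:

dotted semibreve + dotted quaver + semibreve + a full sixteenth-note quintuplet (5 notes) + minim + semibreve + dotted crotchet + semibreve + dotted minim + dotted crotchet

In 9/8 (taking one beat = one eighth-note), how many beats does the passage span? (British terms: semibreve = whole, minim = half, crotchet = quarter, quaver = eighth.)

One eighth-note beat = 2 sixteenth notes.
Express everything in sixteenth notes: dotted semibreve = 24; dotted quaver = 3; semibreve = 16; a full sixteenth-note quintuplet (5 notes) (five quintuplet sixteenths span one quarter) = 4; minim = 8; semibreve = 16; dotted crotchet = 6; semibreve = 16; dotted minim = 12; dotted crotchet = 6.
Altogether 24 + 3 + 16 + 4 + 8 + 16 + 6 + 16 + 12 + 6 = 111.
111 ÷ 2 = 55.5 beats.

55.5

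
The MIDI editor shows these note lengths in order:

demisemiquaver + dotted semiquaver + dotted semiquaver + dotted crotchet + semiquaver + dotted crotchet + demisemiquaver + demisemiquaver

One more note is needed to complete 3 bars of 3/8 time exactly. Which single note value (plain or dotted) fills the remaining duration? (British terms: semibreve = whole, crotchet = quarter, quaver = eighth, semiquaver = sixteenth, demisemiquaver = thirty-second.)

thirty-second note

3 bars of 3/8 = 36 thirty-second notes.
Express everything in thirty-second notes: demisemiquaver = 1; dotted semiquaver = 3; dotted semiquaver = 3; dotted crotchet = 12; semiquaver = 2; dotted crotchet = 12; demisemiquaver = 1; demisemiquaver = 1.
Sum: 1 + 3 + 3 + 12 + 2 + 12 + 1 + 1 = 35.
Remaining: 36 − 35 = 1 thirty-second note, which is a thirty-second note.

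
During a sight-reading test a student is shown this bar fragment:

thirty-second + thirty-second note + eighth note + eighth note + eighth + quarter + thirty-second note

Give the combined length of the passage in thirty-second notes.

23

Each duration in thirty-second notes: thirty-second = 1; thirty-second note = 1; eighth note = 4; eighth note = 4; eighth = 4; quarter = 8; thirty-second note = 1.
Altogether 1 + 1 + 4 + 4 + 4 + 8 + 1 = 23 thirty-second notes.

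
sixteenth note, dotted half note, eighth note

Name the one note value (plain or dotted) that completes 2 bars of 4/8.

sixteenth note

2 bars of 4/8 = 16 sixteenth notes.
Express everything in sixteenth notes: sixteenth note = 1; dotted half note = 12; eighth note = 2.
Adding: 1 + 12 + 2 = 15.
Remaining: 16 − 15 = 1 sixteenth note, which is a sixteenth note.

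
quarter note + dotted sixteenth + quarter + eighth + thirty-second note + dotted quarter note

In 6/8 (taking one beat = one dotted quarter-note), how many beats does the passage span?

3

One dotted quarter-note beat = 12 thirty-second notes.
Convert each value to thirty-second notes: quarter note = 8; dotted sixteenth = 3; quarter = 8; eighth = 4; thirty-second note = 1; dotted quarter note = 12.
Altogether 8 + 3 + 8 + 4 + 1 + 12 = 36.
36 ÷ 12 = 3 beats.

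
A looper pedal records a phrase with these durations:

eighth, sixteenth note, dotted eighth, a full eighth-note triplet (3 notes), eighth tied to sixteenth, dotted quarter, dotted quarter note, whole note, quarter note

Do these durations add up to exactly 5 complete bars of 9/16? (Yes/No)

One bar of 9/16 = 9 sixteenth notes, so 5 bars = 45.
In sixteenth notes: eighth = 2; sixteenth note = 1; dotted eighth = 3; a full eighth-note triplet (3 notes) (three triplet eighths span one quarter) = 4; eighth tied to sixteenth (eighth + sixteenth) = 3; dotted quarter = 6; dotted quarter note = 6; whole note = 16; quarter note = 4.
Sum: 2 + 1 + 3 + 4 + 3 + 6 + 6 + 16 + 4 = 45.
45 equals 45, so the answer is Yes.

Yes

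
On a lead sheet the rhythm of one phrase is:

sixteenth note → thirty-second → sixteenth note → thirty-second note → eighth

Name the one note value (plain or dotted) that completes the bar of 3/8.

sixteenth note

The bar of 3/8 = 12 thirty-second notes.
Working in thirty-second notes: sixteenth note = 2; thirty-second = 1; sixteenth note = 2; thirty-second note = 1; eighth = 4.
Adding: 2 + 1 + 2 + 1 + 4 = 10.
Remaining: 12 − 10 = 2 thirty-second notes, which is a sixteenth note.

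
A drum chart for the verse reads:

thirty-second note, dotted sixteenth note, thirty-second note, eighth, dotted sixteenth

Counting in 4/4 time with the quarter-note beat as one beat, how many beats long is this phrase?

One quarter-note beat = 8 thirty-second notes.
In thirty-second notes: thirty-second note = 1; dotted sixteenth note = 3; thirty-second note = 1; eighth = 4; dotted sixteenth = 3.
Total: 1 + 3 + 1 + 4 + 3 = 12.
12 ÷ 8 = 1.5 beats.

1.5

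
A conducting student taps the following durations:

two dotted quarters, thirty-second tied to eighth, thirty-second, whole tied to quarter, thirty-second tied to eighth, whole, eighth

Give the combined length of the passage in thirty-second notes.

111

Each duration in thirty-second notes: dotted quarter = 12; dotted quarter = 12; thirty-second tied to eighth (thirty-second + eighth) = 5; thirty-second = 1; whole tied to quarter (whole + quarter) = 40; thirty-second tied to eighth (thirty-second + eighth) = 5; whole = 32; eighth = 4.
Sum: 12 + 12 + 5 + 1 + 40 + 5 + 32 + 4 = 111 thirty-second notes.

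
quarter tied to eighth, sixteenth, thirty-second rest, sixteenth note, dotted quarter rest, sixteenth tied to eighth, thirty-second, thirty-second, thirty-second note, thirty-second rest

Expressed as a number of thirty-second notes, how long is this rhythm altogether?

39

In thirty-second notes: quarter tied to eighth (quarter + eighth) = 12; sixteenth = 2; thirty-second rest = 1; sixteenth note = 2; dotted quarter rest = 12; sixteenth tied to eighth (sixteenth + eighth) = 6; thirty-second = 1; thirty-second = 1; thirty-second note = 1; thirty-second rest = 1.
Adding: 12 + 2 + 1 + 2 + 12 + 6 + 1 + 1 + 1 + 1 = 39 thirty-second notes.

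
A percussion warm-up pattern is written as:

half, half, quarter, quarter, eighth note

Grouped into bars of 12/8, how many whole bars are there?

One bar of 12/8 = 12 eighth notes.
Convert each value to eighth notes: half = 4; half = 4; quarter = 2; quarter = 2; eighth note = 1.
Altogether 4 + 4 + 2 + 2 + 1 = 13.
13 ÷ 12 = 1 complete bar with 1 left over.

1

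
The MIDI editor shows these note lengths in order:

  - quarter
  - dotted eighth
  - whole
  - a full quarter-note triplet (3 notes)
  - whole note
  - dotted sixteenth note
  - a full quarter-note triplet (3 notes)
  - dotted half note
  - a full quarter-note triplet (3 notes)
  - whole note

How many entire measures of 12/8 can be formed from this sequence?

One bar of 12/8 = 48 thirty-second notes.
In thirty-second notes: quarter = 8; dotted eighth = 6; whole = 32; a full quarter-note triplet (3 notes) (three triplet quarters span one half) = 16; whole note = 32; dotted sixteenth note = 3; a full quarter-note triplet (3 notes) (three triplet quarters span one half) = 16; dotted half note = 24; a full quarter-note triplet (3 notes) (three triplet quarters span one half) = 16; whole note = 32.
Sum: 8 + 6 + 32 + 16 + 32 + 3 + 16 + 24 + 16 + 32 = 185.
185 ÷ 48 = 3 complete bars with 41 left over.

3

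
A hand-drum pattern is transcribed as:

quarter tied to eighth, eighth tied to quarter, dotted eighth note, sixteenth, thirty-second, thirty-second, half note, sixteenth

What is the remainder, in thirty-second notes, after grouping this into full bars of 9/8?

16

One bar of 9/8 = 36 thirty-second notes.
Each duration in thirty-second notes: quarter tied to eighth (quarter + eighth) = 12; eighth tied to quarter (eighth + quarter) = 12; dotted eighth note = 6; sixteenth = 2; thirty-second = 1; thirty-second = 1; half note = 16; sixteenth = 2.
Total: 12 + 12 + 6 + 2 + 1 + 1 + 16 + 2 = 52.
52 ÷ 36 = 1 complete bar with 16 thirty-second notes remaining.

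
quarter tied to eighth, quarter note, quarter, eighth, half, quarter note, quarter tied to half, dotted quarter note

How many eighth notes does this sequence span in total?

23

Express everything in eighth notes: quarter tied to eighth (quarter + eighth) = 3; quarter note = 2; quarter = 2; eighth = 1; half = 4; quarter note = 2; quarter tied to half (quarter + half) = 6; dotted quarter note = 3.
Total: 3 + 2 + 2 + 1 + 4 + 2 + 6 + 3 = 23 eighth notes.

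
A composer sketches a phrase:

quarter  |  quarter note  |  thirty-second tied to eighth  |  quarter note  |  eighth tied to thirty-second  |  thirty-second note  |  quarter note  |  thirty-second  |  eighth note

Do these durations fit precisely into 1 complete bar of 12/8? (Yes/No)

One bar of 12/8 = 48 thirty-second notes.
Each duration in thirty-second notes: quarter = 8; quarter note = 8; thirty-second tied to eighth (thirty-second + eighth) = 5; quarter note = 8; eighth tied to thirty-second (eighth + thirty-second) = 5; thirty-second note = 1; quarter note = 8; thirty-second = 1; eighth note = 4.
Adding: 8 + 8 + 5 + 8 + 5 + 1 + 8 + 1 + 4 = 48.
48 equals 48, so the answer is Yes.

Yes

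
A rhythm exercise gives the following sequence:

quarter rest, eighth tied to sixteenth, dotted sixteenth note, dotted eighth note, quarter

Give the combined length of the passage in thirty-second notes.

Working in thirty-second notes: quarter rest = 8; eighth tied to sixteenth (eighth + sixteenth) = 6; dotted sixteenth note = 3; dotted eighth note = 6; quarter = 8.
Altogether 8 + 6 + 3 + 6 + 8 = 31 thirty-second notes.

31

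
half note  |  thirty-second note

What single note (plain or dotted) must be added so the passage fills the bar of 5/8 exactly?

The bar of 5/8 = 20 thirty-second notes.
Each duration in thirty-second notes: half note = 16; thirty-second note = 1.
Total: 16 + 1 = 17.
Remaining: 20 − 17 = 3 thirty-second notes, which is a dotted sixteenth note.

dotted sixteenth note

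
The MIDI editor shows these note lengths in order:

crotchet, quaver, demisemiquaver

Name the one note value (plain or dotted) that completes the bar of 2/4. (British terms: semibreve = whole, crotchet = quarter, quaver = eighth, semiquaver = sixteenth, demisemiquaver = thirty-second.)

dotted sixteenth note

The bar of 2/4 = 16 thirty-second notes.
Convert each value to thirty-second notes: crotchet = 8; quaver = 4; demisemiquaver = 1.
Total: 8 + 4 + 1 = 13.
Remaining: 16 − 13 = 3 thirty-second notes, which is a dotted sixteenth note.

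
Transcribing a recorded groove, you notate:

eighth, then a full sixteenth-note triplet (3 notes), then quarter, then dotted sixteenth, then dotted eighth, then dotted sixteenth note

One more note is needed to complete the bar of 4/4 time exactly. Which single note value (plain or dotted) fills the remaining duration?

eighth note

The bar of 4/4 = 32 thirty-second notes.
Express everything in thirty-second notes: eighth = 4; a full sixteenth-note triplet (3 notes) (three triplet sixteenths span one eighth) = 4; quarter = 8; dotted sixteenth = 3; dotted eighth = 6; dotted sixteenth note = 3.
Sum: 4 + 4 + 8 + 3 + 6 + 3 = 28.
Remaining: 32 − 28 = 4 thirty-second notes, which is a eighth note.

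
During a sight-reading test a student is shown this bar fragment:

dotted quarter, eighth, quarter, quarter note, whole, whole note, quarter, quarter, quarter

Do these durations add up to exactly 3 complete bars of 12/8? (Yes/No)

One bar of 12/8 = 12 eighth notes, so 3 bars = 36.
Convert each value to eighth notes: dotted quarter = 3; eighth = 1; quarter = 2; quarter note = 2; whole = 8; whole note = 8; quarter = 2; quarter = 2; quarter = 2.
Sum: 3 + 1 + 2 + 2 + 8 + 8 + 2 + 2 + 2 = 30.
30 falls short of 36, so the answer is No.

No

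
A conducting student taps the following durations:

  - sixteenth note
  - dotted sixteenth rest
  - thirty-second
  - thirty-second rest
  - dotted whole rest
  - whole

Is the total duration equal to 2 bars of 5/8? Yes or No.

No

One bar of 5/8 = 20 thirty-second notes, so 2 bars = 40.
Express everything in thirty-second notes: sixteenth note = 2; dotted sixteenth rest = 3; thirty-second = 1; thirty-second rest = 1; dotted whole rest = 48; whole = 32.
Total: 2 + 3 + 1 + 1 + 48 + 32 = 87.
87 exceeds 40, so the answer is No.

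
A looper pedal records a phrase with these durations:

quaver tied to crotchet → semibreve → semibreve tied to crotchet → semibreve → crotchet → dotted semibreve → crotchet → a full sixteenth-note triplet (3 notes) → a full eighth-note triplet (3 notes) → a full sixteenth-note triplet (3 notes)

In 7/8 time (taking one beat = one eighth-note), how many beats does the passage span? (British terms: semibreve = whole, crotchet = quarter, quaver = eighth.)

One eighth-note beat = 2 sixteenth notes.
In sixteenth notes: quaver tied to crotchet (quaver + crotchet) = 6; semibreve = 16; semibreve tied to crotchet (semibreve + crotchet) = 20; semibreve = 16; crotchet = 4; dotted semibreve = 24; crotchet = 4; a full sixteenth-note triplet (3 notes) (three triplet sixteenths span one eighth) = 2; a full eighth-note triplet (3 notes) (three triplet eighths span one quarter) = 4; a full sixteenth-note triplet (3 notes) (three triplet sixteenths span one eighth) = 2.
Sum: 6 + 16 + 20 + 16 + 4 + 24 + 4 + 2 + 4 + 2 = 98.
98 ÷ 2 = 49 beats.

49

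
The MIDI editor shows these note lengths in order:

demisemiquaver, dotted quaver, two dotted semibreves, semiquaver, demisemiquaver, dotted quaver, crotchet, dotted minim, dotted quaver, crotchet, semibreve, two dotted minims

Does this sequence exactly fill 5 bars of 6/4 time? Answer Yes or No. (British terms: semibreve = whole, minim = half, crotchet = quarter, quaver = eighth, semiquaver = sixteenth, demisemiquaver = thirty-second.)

No

One bar of 6/4 = 48 thirty-second notes, so 5 bars = 240.
Convert each value to thirty-second notes: demisemiquaver = 1; dotted quaver = 6; dotted semibreve = 48; dotted semibreve = 48; semiquaver = 2; demisemiquaver = 1; dotted quaver = 6; crotchet = 8; dotted minim = 24; dotted quaver = 6; crotchet = 8; semibreve = 32; dotted minim = 24; dotted minim = 24.
Total: 1 + 6 + 48 + 48 + 2 + 1 + 6 + 8 + 24 + 6 + 8 + 32 + 24 + 24 = 238.
238 falls short of 240, so the answer is No.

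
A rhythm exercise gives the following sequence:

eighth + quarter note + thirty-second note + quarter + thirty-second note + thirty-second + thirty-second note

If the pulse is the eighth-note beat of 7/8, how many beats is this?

6

One eighth-note beat = 4 thirty-second notes.
Each duration in thirty-second notes: eighth = 4; quarter note = 8; thirty-second note = 1; quarter = 8; thirty-second note = 1; thirty-second = 1; thirty-second note = 1.
Altogether 4 + 8 + 1 + 8 + 1 + 1 + 1 = 24.
24 ÷ 4 = 6 beats.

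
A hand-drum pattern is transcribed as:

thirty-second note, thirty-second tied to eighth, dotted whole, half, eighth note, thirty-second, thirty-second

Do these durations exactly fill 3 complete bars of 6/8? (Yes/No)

One bar of 6/8 = 24 thirty-second notes, so 3 bars = 72.
Convert each value to thirty-second notes: thirty-second note = 1; thirty-second tied to eighth (thirty-second + eighth) = 5; dotted whole = 48; half = 16; eighth note = 4; thirty-second = 1; thirty-second = 1.
Altogether 1 + 5 + 48 + 16 + 4 + 1 + 1 = 76.
76 exceeds 72, so the answer is No.

No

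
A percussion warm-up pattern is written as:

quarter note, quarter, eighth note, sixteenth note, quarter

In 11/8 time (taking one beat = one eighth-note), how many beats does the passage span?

One eighth-note beat = 2 sixteenth notes.
Express everything in sixteenth notes: quarter note = 4; quarter = 4; eighth note = 2; sixteenth note = 1; quarter = 4.
Total: 4 + 4 + 2 + 1 + 4 = 15.
15 ÷ 2 = 7.5 beats.

7.5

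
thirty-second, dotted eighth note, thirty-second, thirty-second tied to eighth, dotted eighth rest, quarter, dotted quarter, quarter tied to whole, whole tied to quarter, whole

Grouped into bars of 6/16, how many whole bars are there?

12

One bar of 6/16 = 12 thirty-second notes.
Convert each value to thirty-second notes: thirty-second = 1; dotted eighth note = 6; thirty-second = 1; thirty-second tied to eighth (thirty-second + eighth) = 5; dotted eighth rest = 6; quarter = 8; dotted quarter = 12; quarter tied to whole (quarter + whole) = 40; whole tied to quarter (whole + quarter) = 40; whole = 32.
Total: 1 + 6 + 1 + 5 + 6 + 8 + 12 + 40 + 40 + 32 = 151.
151 ÷ 12 = 12 complete bars with 7 left over.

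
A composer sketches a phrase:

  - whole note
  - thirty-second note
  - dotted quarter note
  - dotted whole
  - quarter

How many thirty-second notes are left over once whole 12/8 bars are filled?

5

One bar of 12/8 = 48 thirty-second notes.
In thirty-second notes: whole note = 32; thirty-second note = 1; dotted quarter note = 12; dotted whole = 48; quarter = 8.
Sum: 32 + 1 + 12 + 48 + 8 = 101.
101 ÷ 48 = 2 complete bars with 5 thirty-second notes remaining.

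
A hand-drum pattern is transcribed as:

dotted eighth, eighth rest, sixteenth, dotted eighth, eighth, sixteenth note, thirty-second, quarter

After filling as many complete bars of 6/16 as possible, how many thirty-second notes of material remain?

One bar of 6/16 = 12 thirty-second notes.
Working in thirty-second notes: dotted eighth = 6; eighth rest = 4; sixteenth = 2; dotted eighth = 6; eighth = 4; sixteenth note = 2; thirty-second = 1; quarter = 8.
Sum: 6 + 4 + 2 + 6 + 4 + 2 + 1 + 8 = 33.
33 ÷ 12 = 2 complete bars with 9 thirty-second notes remaining.

9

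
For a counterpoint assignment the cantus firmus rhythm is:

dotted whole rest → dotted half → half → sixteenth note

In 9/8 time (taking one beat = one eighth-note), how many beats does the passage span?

One eighth-note beat = 2 sixteenth notes.
Express everything in sixteenth notes: dotted whole rest = 24; dotted half = 12; half = 8; sixteenth note = 1.
Sum: 24 + 12 + 8 + 1 = 45.
45 ÷ 2 = 22.5 beats.

22.5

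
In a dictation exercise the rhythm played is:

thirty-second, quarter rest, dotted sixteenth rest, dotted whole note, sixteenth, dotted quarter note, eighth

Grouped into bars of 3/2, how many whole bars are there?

One bar of 3/2 = 48 thirty-second notes.
Convert each value to thirty-second notes: thirty-second = 1; quarter rest = 8; dotted sixteenth rest = 3; dotted whole note = 48; sixteenth = 2; dotted quarter note = 12; eighth = 4.
Sum: 1 + 8 + 3 + 48 + 2 + 12 + 4 = 78.
78 ÷ 48 = 1 complete bar with 30 left over.

1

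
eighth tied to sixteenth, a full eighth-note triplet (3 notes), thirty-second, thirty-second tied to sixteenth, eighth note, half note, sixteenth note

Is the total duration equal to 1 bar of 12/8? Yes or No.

One bar of 12/8 = 48 thirty-second notes.
Express everything in thirty-second notes: eighth tied to sixteenth (eighth + sixteenth) = 6; a full eighth-note triplet (3 notes) (three triplet eighths span one quarter) = 8; thirty-second = 1; thirty-second tied to sixteenth (thirty-second + sixteenth) = 3; eighth note = 4; half note = 16; sixteenth note = 2.
Total: 6 + 8 + 1 + 3 + 4 + 16 + 2 = 40.
40 falls short of 48, so the answer is No.

No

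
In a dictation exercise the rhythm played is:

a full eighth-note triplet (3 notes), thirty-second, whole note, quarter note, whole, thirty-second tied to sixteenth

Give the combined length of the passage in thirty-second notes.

In thirty-second notes: a full eighth-note triplet (3 notes) (three triplet eighths span one quarter) = 8; thirty-second = 1; whole note = 32; quarter note = 8; whole = 32; thirty-second tied to sixteenth (thirty-second + sixteenth) = 3.
Sum: 8 + 1 + 32 + 8 + 32 + 3 = 84 thirty-second notes.

84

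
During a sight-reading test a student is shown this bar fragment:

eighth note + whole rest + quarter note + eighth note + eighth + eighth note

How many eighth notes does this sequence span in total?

14

Working in eighth notes: eighth note = 1; whole rest = 8; quarter note = 2; eighth note = 1; eighth = 1; eighth note = 1.
Sum: 1 + 8 + 2 + 1 + 1 + 1 = 14 eighth notes.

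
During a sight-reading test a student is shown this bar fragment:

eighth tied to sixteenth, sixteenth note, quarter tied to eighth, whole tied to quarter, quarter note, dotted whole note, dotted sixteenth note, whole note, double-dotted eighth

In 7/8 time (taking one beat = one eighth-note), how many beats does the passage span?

One eighth-note beat = 4 thirty-second notes.
Convert each value to thirty-second notes: eighth tied to sixteenth (eighth + sixteenth) = 6; sixteenth note = 2; quarter tied to eighth (quarter + eighth) = 12; whole tied to quarter (whole + quarter) = 40; quarter note = 8; dotted whole note = 48; dotted sixteenth note = 3; whole note = 32; double-dotted eighth = 7.
Sum: 6 + 2 + 12 + 40 + 8 + 48 + 3 + 32 + 7 = 158.
158 ÷ 4 = 39.5 beats.

39.5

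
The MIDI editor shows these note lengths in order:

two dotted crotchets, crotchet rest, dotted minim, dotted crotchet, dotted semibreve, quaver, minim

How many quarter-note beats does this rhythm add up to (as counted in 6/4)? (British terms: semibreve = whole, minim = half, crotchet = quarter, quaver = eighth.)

17

One quarter-note beat = 2 eighth notes.
In eighth notes: dotted crotchet = 3; dotted crotchet = 3; crotchet rest = 2; dotted minim = 6; dotted crotchet = 3; dotted semibreve = 12; quaver = 1; minim = 4.
Sum: 3 + 3 + 2 + 6 + 3 + 12 + 1 + 4 = 34.
34 ÷ 2 = 17 beats.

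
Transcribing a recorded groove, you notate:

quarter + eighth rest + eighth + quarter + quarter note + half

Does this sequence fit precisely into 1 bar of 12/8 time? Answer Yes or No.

One bar of 12/8 = 12 eighth notes.
In eighth notes: quarter = 2; eighth rest = 1; eighth = 1; quarter = 2; quarter note = 2; half = 4.
Altogether 2 + 1 + 1 + 2 + 2 + 4 = 12.
12 equals 12, so the answer is Yes.

Yes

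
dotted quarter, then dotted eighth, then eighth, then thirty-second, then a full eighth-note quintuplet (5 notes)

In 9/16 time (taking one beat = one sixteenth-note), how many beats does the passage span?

19.5

One sixteenth-note beat = 2 thirty-second notes.
Working in thirty-second notes: dotted quarter = 12; dotted eighth = 6; eighth = 4; thirty-second = 1; a full eighth-note quintuplet (5 notes) (five quintuplet eighths span one half) = 16.
Total: 12 + 6 + 4 + 1 + 16 = 39.
39 ÷ 2 = 19.5 beats.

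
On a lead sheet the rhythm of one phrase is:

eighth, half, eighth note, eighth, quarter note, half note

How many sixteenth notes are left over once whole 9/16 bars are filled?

One bar of 9/16 = 9 sixteenth notes.
Each duration in sixteenth notes: eighth = 2; half = 8; eighth note = 2; eighth = 2; quarter note = 4; half note = 8.
Total: 2 + 8 + 2 + 2 + 4 + 8 = 26.
26 ÷ 9 = 2 complete bars with 8 sixteenth notes remaining.

8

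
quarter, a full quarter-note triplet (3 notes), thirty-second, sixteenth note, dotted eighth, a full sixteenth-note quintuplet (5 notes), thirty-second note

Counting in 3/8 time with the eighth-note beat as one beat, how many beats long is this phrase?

One eighth-note beat = 4 thirty-second notes.
Working in thirty-second notes: quarter = 8; a full quarter-note triplet (3 notes) (three triplet quarters span one half) = 16; thirty-second = 1; sixteenth note = 2; dotted eighth = 6; a full sixteenth-note quintuplet (5 notes) (five quintuplet sixteenths span one quarter) = 8; thirty-second note = 1.
Altogether 8 + 16 + 1 + 2 + 6 + 8 + 1 = 42.
42 ÷ 4 = 10.5 beats.

10.5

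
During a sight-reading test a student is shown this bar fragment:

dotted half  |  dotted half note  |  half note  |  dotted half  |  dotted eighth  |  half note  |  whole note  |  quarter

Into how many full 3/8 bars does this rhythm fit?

One bar of 3/8 = 6 sixteenth notes.
In sixteenth notes: dotted half = 12; dotted half note = 12; half note = 8; dotted half = 12; dotted eighth = 3; half note = 8; whole note = 16; quarter = 4.
Total: 12 + 12 + 8 + 12 + 3 + 8 + 16 + 4 = 75.
75 ÷ 6 = 12 complete bars with 3 left over.

12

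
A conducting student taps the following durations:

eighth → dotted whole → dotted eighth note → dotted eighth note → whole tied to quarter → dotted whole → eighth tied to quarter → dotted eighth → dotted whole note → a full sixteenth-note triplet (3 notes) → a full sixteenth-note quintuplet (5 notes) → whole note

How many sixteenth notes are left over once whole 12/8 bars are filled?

11

One bar of 12/8 = 24 sixteenth notes.
Convert each value to sixteenth notes: eighth = 2; dotted whole = 24; dotted eighth note = 3; dotted eighth note = 3; whole tied to quarter (whole + quarter) = 20; dotted whole = 24; eighth tied to quarter (eighth + quarter) = 6; dotted eighth = 3; dotted whole note = 24; a full sixteenth-note triplet (3 notes) (three triplet sixteenths span one eighth) = 2; a full sixteenth-note quintuplet (5 notes) (five quintuplet sixteenths span one quarter) = 4; whole note = 16.
Altogether 2 + 24 + 3 + 3 + 20 + 24 + 6 + 3 + 24 + 2 + 4 + 16 = 131.
131 ÷ 24 = 5 complete bars with 11 sixteenth notes remaining.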